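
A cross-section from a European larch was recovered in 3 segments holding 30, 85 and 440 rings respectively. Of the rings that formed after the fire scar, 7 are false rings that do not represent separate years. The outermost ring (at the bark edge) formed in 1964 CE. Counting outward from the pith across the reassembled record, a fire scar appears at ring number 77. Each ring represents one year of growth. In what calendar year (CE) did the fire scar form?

Total rings = 30 + 85 + 440 = 555.
The fire scar sits at ring 77 from the pith, so 555 − 77 = 478 rings formed after it.
Excluding 7 false rings: 478 − 7 = 471.
Counting back 471 years from 1964 CE places the fire scar in 1964 − 471 = 1493 CE.

1493 CE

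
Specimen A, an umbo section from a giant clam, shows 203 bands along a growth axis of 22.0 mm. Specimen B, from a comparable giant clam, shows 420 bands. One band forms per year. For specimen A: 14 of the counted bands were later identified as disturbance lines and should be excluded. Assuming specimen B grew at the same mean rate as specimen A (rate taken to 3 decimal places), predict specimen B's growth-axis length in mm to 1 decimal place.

Specimen A: after corrections the count is 203 − 14 = 189 bands.
A: Mean rate = 22.0 mm / 189 years ≈ 0.116 mm per year.
Length of B = 0.116 × 420 = 48.7 mm.

48.7 mm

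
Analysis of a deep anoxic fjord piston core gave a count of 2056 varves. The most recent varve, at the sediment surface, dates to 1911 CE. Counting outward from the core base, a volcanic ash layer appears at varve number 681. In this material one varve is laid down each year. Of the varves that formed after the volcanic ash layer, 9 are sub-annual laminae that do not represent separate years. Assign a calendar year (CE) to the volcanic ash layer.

The volcanic ash layer sits at varve 681 from the core base, so 2056 − 681 = 1375 varves formed after it.
Excluding 9 false varves: 1375 − 9 = 1366.
Counting back 1366 years from 1911 CE places the volcanic ash layer in 1911 − 1366 = 545 CE.

545 CE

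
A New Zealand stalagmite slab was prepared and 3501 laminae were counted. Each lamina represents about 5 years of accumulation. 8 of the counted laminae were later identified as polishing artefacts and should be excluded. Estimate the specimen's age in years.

17465 years

True lamina count = 3501 − 8 = 3493.
3493 laminae at 5 years each span 3493 × 5 = 17465 years.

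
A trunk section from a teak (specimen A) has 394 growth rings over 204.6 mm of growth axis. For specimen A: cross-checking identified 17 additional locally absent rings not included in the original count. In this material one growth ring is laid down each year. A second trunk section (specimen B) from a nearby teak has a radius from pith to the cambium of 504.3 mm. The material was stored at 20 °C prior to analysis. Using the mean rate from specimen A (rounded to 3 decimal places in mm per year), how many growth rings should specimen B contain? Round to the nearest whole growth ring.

1013 growth rings

Specimen A: adjusted count: 394 + 17 = 411 growth rings.
A: 204.6 mm over 411 years gives 204.6 / 411 ≈ 0.498 mm/year.
B spans 504.3 / 0.498 = 1012.65 years ≈ 1013 growth rings.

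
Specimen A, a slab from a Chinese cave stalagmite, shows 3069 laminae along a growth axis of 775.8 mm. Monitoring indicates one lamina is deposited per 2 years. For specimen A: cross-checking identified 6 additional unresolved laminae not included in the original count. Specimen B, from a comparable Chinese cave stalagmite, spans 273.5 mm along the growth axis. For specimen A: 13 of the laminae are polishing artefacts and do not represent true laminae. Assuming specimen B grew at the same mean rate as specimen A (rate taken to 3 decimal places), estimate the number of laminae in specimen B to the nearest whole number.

1077 laminae

Specimen A: after corrections the count is 3069 − 13 + 6 = 3062 laminae.
Specimen A: at 2 years per lamina, 3062 × 2 = 6124 years.
A: Extension rate ≈ 775.8 / 6124 = 0.127 mm/year.
B spans 273.5 / 0.127 = 2153.54 years; at 2 years per lamina that is 2153.54 / 2 ≈ 1077 laminae.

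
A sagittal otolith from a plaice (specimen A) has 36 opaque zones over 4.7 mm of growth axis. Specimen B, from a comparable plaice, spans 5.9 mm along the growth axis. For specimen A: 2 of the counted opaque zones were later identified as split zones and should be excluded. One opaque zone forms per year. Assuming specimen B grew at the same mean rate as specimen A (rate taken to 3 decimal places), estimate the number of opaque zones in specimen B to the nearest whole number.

Specimen A: adjusted count: 36 − 2 = 34 opaque zones.
A: Extension rate ≈ 4.7 / 34 = 0.138 mm/yr.
B spans 5.9 / 0.138 = 42.75 years ≈ 43 opaque zones.

43 opaque zones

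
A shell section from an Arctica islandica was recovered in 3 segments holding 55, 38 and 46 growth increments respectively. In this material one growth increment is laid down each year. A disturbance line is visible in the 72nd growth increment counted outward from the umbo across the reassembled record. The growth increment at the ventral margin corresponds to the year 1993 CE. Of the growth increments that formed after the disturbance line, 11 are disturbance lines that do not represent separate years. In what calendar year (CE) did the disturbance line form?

1937 CE

Total growth increments = 55 + 38 + 46 = 139.
139 − 72 = 67 growth increments lie beyond the disturbance line toward the ventral margin.
Removing the 11 false growth increments leaves 67 − 11 = 56 true growth increments beyond the disturbance line.
The growth increment at the ventral margin is 1993 CE, so the disturbance line dates to 1993 − 56 = 1937 CE.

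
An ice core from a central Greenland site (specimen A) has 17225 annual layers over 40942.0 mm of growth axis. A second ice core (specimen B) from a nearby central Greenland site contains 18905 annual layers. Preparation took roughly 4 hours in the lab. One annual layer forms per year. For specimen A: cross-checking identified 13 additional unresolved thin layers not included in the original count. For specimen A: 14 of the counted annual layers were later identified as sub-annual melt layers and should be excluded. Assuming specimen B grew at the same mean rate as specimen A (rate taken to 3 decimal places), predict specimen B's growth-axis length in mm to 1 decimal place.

44937.2 mm

Specimen A: true annual layer count = 17225 − 14 + 13 = 17224.
A: Extension rate ≈ 40942.0 / 17224 = 2.377 mm per year.
For B, 2.377 mm/year × 18905 years = 44937.2 mm.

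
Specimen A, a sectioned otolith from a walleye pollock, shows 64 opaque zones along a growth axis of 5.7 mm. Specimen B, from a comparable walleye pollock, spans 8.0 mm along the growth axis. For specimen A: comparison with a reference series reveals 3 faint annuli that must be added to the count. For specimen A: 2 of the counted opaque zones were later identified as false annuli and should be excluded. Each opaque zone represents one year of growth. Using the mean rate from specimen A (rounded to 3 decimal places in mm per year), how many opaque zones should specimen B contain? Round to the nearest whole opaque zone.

91 opaque zones

Specimen A: after corrections the count is 64 − 2 + 3 = 65 opaque zones.
A: 5.7 mm over 65 years gives 5.7 / 65 ≈ 0.088 mm per year.
Specimen B: 8.0 mm / 0.088 mm per year = 90.91 years ≈ 91 opaque zones.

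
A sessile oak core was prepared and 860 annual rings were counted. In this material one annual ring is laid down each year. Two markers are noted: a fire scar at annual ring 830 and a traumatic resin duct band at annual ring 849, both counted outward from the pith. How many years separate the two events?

Separation: 849 − 830 = 19 annual rings.
At one annual ring per year, 19 years elapsed between them.

19 years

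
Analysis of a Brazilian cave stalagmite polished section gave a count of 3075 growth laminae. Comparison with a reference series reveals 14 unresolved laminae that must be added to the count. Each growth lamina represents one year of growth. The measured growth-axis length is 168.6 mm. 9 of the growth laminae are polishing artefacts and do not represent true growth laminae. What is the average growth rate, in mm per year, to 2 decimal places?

Adjusted count: 3075 − 9 + 14 = 3080 growth laminae.
Mean rate = 168.6 mm / 3080 years ≈ 0.05 mm per year.

0.05 mm per year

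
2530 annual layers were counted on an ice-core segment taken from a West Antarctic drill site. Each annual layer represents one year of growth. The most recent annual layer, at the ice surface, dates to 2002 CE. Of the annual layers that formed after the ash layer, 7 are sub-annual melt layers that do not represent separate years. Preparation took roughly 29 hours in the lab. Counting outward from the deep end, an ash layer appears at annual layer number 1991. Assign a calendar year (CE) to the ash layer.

Between annual layer 1991 and the ice surface there are 2530 − 1991 = 539 annual layers.
Removing the 7 false annual layers leaves 539 − 7 = 532 true annual layers beyond the ash layer.
The annual layer at the ice surface is 2002 CE, so the ash layer dates to 2002 − 532 = 1470 CE.

1470 CE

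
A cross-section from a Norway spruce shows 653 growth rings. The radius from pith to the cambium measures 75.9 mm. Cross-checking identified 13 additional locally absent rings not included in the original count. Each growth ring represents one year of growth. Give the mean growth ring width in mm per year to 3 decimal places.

0.114 mm per year

After corrections the count is 653 + 13 = 666 growth rings.
Mean rate = 75.9 mm / 666 years ≈ 0.114 mm per year.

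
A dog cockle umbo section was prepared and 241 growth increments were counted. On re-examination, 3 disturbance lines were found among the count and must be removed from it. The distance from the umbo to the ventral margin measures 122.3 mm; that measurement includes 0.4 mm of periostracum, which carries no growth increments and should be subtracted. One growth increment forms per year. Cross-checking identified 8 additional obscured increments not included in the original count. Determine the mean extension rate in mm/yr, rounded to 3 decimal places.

After corrections the count is 241 − 3 + 8 = 246 growth increments.
Net length = 122.3 − 0.4 = 121.9 mm.
Mean rate = 121.9 mm / 246 years ≈ 0.496 mm/yr.

0.496 mm/yr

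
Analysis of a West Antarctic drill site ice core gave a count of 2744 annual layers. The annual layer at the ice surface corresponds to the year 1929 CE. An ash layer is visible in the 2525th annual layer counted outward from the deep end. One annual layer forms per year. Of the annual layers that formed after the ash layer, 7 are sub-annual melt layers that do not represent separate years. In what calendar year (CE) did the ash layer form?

2744 − 2525 = 219 annual layers lie beyond the ash layer toward the ice surface.
219 − 7 false = 212 true annual layers after the ash layer.
The annual layer at the ice surface is 1929 CE, so the ash layer dates to 1929 − 212 = 1717 CE.

1717 CE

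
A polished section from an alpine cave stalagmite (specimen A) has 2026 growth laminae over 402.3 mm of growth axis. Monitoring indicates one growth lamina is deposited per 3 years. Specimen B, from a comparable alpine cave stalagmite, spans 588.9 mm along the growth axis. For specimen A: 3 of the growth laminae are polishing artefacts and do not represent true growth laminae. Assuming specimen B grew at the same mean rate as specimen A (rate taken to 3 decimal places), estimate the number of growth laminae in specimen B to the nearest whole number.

2974 growth laminae

Specimen A: after corrections the count is 2026 − 3 = 2023 growth laminae.
Specimen A: at 3 years per growth lamina, 2023 × 3 = 6069 years.
A: 402.3 mm over 6069 years gives 402.3 / 6069 ≈ 0.066 mm per year.
B spans 588.9 / 0.066 = 8922.73 years; at 3 years per growth lamina that is 8922.73 / 3 ≈ 2974 growth laminae.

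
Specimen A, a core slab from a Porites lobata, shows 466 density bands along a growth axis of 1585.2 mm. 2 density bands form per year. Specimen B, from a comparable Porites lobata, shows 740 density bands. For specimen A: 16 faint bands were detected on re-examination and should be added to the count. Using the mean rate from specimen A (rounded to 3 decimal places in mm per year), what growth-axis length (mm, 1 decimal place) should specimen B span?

Specimen A: correcting the raw count gives 466 + 16 = 482 true density bands.
Specimen A: with 2 density bands per year, 482 / 2 = 241 years.
A: Extension rate ≈ 1585.2 / 241 = 6.578 mm per year.
Specimen B: dividing by 2 density bands per year: 740 / 2 = 370 years. B's length ≈ 6.578 × 370 = 2433.9 mm.

2433.9 mm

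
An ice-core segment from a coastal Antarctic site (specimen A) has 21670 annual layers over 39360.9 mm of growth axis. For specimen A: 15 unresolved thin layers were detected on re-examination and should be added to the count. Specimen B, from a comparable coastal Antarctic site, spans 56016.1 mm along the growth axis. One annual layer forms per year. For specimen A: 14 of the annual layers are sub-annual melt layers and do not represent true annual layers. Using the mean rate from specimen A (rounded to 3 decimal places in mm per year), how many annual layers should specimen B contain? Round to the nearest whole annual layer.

30846 annual layers

Specimen A: after corrections the count is 21670 − 14 + 15 = 21671 annual layers.
A: 39360.9 mm over 21671 years gives 39360.9 / 21671 ≈ 1.816 mm/yr.
Specimen B: 56016.1 mm / 1.816 mm per year = 30845.87 years ≈ 30846 annual layers.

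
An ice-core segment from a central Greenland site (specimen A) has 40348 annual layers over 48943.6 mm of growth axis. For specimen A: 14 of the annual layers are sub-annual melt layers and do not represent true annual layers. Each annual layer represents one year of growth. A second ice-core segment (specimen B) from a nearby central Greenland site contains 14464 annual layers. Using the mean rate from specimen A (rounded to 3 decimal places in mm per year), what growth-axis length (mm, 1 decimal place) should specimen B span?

17544.8 mm

Specimen A: after corrections the count is 40348 − 14 = 40334 annual layers.
A: 48943.6 mm over 40334 years gives 48943.6 / 40334 ≈ 1.213 mm/year.
B's length ≈ 1.213 × 14464 = 17544.8 mm.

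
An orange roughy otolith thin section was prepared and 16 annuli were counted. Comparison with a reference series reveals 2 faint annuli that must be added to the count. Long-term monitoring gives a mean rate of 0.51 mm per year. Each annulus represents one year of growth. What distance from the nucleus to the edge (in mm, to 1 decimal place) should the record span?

After corrections the count is 16 + 2 = 18 annuli.
18 years at 0.51 mm/year gives 0.51 × 18 = 9.2 mm.

9.2 mm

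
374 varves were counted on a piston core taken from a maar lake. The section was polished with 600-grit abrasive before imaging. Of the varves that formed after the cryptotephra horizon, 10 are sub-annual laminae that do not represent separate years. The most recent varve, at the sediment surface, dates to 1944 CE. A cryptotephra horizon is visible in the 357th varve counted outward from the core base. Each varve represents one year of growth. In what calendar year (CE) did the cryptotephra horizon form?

374 − 357 = 17 varves lie beyond the cryptotephra horizon toward the sediment surface.
Removing the 10 false varves leaves 17 − 10 = 7 true varves beyond the cryptotephra horizon.
Counting back 7 years from 1944 CE places the cryptotephra horizon in 1944 − 7 = 1937 CE.

1937 CE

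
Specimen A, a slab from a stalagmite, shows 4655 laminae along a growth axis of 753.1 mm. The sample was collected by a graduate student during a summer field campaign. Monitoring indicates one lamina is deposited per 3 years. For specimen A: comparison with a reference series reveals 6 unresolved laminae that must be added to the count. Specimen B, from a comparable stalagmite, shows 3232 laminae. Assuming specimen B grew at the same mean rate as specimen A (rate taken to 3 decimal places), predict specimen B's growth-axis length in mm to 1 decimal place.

Specimen A: adjusted count: 4655 + 6 = 4661 laminae.
Specimen A: 4661 laminae at 3 years each span 4661 × 3 = 13983 years.
A: 753.1 mm over 13983 years gives 753.1 / 13983 ≈ 0.054 mm per year.
Specimen B: 3232 laminae at 3 years each span 3232 × 3 = 9696 years. For B, 0.054 mm/year × 9696 years = 523.6 mm.

523.6 mm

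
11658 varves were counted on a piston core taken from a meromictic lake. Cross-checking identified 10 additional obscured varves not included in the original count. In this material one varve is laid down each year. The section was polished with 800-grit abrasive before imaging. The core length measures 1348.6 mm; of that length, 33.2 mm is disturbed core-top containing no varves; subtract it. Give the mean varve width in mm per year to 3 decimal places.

0.113 mm per year

Correcting the raw count gives 11658 + 10 = 11668 true varves.
Net length = 1348.6 − 33.2 = 1315.4 mm.
Mean rate = 1315.4 mm / 11668 years ≈ 0.113 mm per year.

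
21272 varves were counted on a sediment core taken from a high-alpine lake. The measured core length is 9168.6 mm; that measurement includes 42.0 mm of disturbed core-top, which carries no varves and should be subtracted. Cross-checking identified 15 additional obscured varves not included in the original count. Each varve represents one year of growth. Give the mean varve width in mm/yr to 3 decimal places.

After corrections the count is 21272 + 15 = 21287 varves.
Net length = 9168.6 − 42.0 = 9126.6 mm.
9126.6 mm over 21287 years gives 9126.6 / 21287 ≈ 0.429 mm/yr.

0.429 mm/yr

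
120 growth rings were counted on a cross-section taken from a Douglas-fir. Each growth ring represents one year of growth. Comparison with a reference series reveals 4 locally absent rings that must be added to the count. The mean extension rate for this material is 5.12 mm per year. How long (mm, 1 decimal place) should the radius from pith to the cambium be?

634.9 mm

After corrections the count is 120 + 4 = 124 growth rings.
Predicted length = 5.12 mm/year × 124 years = 634.9 mm.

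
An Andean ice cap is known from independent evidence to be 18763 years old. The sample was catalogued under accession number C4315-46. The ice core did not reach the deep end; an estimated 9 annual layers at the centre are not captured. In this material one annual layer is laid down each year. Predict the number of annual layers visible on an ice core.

18754 annual layers

One annual layer per year gives 18763 annual layers over 18763 years.
18763 − 9 missed = 18754 annual layers expected in the prepared section.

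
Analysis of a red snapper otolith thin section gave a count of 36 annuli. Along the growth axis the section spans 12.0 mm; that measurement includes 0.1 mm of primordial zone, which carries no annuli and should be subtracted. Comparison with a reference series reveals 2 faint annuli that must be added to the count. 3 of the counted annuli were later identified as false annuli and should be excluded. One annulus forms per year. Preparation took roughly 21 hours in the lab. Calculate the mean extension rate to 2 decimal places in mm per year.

Adjusted count: 36 − 3 + 2 = 35 annuli.
The growth record spans 12.0 − 0.1 = 11.9 mm.
Mean rate = 11.9 mm / 35 years ≈ 0.34 mm per year.

0.34 mm per year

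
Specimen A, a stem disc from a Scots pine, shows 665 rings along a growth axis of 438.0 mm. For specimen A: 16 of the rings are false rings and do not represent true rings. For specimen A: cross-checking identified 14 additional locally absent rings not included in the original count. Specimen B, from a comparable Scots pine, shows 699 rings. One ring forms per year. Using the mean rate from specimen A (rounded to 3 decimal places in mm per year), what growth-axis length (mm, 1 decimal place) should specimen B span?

462.0 mm

Specimen A: correcting the raw count gives 665 − 16 + 14 = 663 true rings.
A: Mean rate = 438.0 mm / 663 years ≈ 0.661 mm/year.
B's length ≈ 0.661 × 699 = 462.0 mm.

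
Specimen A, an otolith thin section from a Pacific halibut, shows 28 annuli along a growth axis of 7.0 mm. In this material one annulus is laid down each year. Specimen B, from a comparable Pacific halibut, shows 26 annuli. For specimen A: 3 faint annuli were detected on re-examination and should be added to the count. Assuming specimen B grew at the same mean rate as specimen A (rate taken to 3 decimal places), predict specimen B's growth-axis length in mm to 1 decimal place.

Specimen A: correcting the raw count gives 28 + 3 = 31 true annuli.
A: 7.0 mm over 31 years gives 7.0 / 31 ≈ 0.226 mm/year.
For B, 0.226 mm/year × 26 years = 5.9 mm.

5.9 mm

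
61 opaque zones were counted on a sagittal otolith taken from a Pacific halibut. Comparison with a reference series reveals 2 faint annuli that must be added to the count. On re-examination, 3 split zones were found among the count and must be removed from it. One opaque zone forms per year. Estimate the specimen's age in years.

Correcting the raw count gives 61 − 3 + 2 = 60 true opaque zones.
At one opaque zone per year, that is 60 years.

60 years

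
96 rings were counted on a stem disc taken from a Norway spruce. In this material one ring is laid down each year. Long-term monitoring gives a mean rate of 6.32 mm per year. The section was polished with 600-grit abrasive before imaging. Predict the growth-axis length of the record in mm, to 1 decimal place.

96 years of growth are recorded.
96 years at 6.32 mm/year gives 6.32 × 96 = 606.7 mm.

606.7 mm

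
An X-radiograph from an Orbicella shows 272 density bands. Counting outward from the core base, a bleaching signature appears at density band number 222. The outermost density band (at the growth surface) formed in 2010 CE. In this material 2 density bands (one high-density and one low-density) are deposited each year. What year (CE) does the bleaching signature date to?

Between density band 222 and the growth surface there are 272 − 222 = 50 density bands.
Dividing by 2 density bands per year: 50 / 2 = 25 years.
Counting back 25 years from 2010 CE places the bleaching signature in 2010 − 25 = 1985 CE.

1985 CE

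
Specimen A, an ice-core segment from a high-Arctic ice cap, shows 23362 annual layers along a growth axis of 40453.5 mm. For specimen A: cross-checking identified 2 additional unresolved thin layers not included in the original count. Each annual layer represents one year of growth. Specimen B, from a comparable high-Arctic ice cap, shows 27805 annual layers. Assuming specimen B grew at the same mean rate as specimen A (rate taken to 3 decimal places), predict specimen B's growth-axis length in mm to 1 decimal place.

Specimen A: true annual layer count = 23362 + 2 = 23364.
A: Extension rate ≈ 40453.5 / 23364 = 1.731 mm/year.
Length of B = 1.731 × 27805 = 48130.5 mm.

48130.5 mm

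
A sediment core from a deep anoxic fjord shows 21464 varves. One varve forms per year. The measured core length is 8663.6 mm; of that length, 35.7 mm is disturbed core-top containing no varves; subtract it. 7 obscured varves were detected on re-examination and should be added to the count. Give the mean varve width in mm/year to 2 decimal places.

Adjusted count: 21464 + 7 = 21471 varves.
Net length = 8663.6 − 35.7 = 8627.9 mm.
Mean rate = 8627.9 mm / 21471 years ≈ 0.40 mm/year.

0.40 mm/year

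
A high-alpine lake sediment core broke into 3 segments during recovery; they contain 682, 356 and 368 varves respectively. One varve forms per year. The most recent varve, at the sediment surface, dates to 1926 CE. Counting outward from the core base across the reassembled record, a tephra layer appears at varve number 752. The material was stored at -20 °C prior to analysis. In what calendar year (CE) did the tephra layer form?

Total varves = 682 + 356 + 368 = 1406.
Between varve 752 and the sediment surface there are 1406 − 752 = 654 varves.
The varve at the sediment surface is 1926 CE, so the tephra layer dates to 1926 − 654 = 1272 CE.

1272 CE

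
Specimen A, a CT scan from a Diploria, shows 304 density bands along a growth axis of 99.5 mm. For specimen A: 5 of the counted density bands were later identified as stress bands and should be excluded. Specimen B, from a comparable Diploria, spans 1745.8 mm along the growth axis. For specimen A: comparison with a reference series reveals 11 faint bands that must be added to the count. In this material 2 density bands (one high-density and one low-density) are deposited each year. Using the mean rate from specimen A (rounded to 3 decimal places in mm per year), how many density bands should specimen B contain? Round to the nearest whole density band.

Specimen A: true density band count = 304 − 5 + 11 = 310.
Specimen A: with 2 density bands per year, 310 / 2 = 155 years.
A: Extension rate ≈ 99.5 / 155 = 0.642 mm per year.
Specimen B: 1745.8 mm / 0.642 mm per year = 2719.31 years; at 2 density bands per year that is 2719.31 × 2 ≈ 5439 density bands.

5439 density bands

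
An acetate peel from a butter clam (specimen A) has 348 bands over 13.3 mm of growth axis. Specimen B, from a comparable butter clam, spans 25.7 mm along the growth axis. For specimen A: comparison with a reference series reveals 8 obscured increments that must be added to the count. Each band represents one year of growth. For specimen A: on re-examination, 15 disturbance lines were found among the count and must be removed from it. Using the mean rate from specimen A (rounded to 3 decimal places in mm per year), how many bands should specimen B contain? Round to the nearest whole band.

659 bands

Specimen A: after corrections the count is 348 − 15 + 8 = 341 bands.
A: Mean rate = 13.3 mm / 341 years ≈ 0.039 mm/year.
B spans 25.7 / 0.039 = 658.97 years ≈ 659 bands.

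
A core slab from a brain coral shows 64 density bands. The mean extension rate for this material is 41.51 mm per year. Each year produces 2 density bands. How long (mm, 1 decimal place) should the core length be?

1328.3 mm

With 2 density bands per year, 64 / 2 = 32 years.
Length ≈ 41.51 × 32 = 1328.3 mm.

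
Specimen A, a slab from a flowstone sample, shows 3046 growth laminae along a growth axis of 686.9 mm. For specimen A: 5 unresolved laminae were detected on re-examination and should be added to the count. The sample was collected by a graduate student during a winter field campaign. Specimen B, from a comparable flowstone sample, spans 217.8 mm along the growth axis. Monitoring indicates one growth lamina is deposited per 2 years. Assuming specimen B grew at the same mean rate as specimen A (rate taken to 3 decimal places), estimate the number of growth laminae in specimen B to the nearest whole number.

964 growth laminae

Specimen A: true growth lamina count = 3046 + 5 = 3051.
Specimen A: multiplying by 2 years per growth lamina: 3051 × 2 = 6102 years.
A: 686.9 mm over 6102 years gives 686.9 / 6102 ≈ 0.113 mm/yr.
For B, 217.8 / 0.113 = 1927.43 years; at 2 years per growth lamina that is 1927.43 / 2 ≈ 964 growth laminae.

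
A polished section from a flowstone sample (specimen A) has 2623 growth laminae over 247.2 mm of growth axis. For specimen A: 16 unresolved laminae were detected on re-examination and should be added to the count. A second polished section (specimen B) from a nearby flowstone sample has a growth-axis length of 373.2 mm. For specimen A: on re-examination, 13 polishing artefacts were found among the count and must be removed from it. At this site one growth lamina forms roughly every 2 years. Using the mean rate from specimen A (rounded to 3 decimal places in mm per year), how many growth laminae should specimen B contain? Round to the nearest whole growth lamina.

Specimen A: after corrections the count is 2623 − 13 + 16 = 2626 growth laminae.
Specimen A: multiplying by 2 years per growth lamina: 2626 × 2 = 5252 years.
A: Mean rate = 247.2 mm / 5252 years ≈ 0.047 mm/year.
B spans 373.2 / 0.047 = 7940.43 years; at 2 years per growth lamina that is 7940.43 / 2 ≈ 3970 growth laminae.

3970 growth laminae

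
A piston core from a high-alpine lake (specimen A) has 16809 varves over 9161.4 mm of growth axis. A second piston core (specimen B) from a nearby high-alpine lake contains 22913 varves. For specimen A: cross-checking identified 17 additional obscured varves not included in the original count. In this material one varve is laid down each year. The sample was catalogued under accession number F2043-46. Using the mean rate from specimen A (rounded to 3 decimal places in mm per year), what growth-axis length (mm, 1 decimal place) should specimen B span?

12464.7 mm

Specimen A: after corrections the count is 16809 + 17 = 16826 varves.
A: Extension rate ≈ 9161.4 / 16826 = 0.544 mm/year.
Length of B = 0.544 × 22913 = 12464.7 mm.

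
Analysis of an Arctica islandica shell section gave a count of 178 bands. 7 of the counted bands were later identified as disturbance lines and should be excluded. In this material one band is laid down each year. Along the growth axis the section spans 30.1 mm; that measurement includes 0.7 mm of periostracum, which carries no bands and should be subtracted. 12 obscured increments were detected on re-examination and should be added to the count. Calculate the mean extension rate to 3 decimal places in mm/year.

0.161 mm/year

True band count = 178 − 7 + 12 = 183.
Net length = 30.1 − 0.7 = 29.4 mm.
29.4 mm over 183 years gives 29.4 / 183 ≈ 0.161 mm/year.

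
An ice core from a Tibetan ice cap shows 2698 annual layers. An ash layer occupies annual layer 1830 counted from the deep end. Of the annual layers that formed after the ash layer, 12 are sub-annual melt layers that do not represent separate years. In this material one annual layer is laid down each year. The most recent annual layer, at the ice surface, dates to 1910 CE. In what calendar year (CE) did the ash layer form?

1054 CE

Between annual layer 1830 and the ice surface there are 2698 − 1830 = 868 annual layers.
Removing the 12 false annual layers leaves 868 − 12 = 856 true annual layers beyond the ash layer.
The annual layer at the ice surface is 1910 CE, so the ash layer dates to 1910 − 856 = 1054 CE.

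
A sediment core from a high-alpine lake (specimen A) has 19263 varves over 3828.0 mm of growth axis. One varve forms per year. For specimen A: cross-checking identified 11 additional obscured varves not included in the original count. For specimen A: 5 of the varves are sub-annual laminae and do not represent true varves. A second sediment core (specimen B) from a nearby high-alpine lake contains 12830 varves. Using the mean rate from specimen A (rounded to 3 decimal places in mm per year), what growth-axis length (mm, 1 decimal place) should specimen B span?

2553.2 mm

Specimen A: adjusted count: 19263 − 5 + 11 = 19269 varves.
A: Mean rate = 3828.0 mm / 19269 years ≈ 0.199 mm/yr.
For B, 0.199 mm/year × 12830 years = 2553.2 mm.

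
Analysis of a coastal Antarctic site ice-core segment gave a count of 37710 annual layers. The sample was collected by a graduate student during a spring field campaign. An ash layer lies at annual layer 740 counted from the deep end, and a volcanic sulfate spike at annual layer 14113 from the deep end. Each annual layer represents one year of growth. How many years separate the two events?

13373 yr

Separation: 14113 − 740 = 13373 annual layers.
At one annual layer per year, 13373 years elapsed between them.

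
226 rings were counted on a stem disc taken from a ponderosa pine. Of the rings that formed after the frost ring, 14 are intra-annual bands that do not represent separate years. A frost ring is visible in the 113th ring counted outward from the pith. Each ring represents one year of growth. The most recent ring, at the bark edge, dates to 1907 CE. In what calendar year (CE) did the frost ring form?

Between ring 113 and the bark edge there are 226 − 113 = 113 rings.
113 − 14 false = 99 true rings after the frost ring.
1907 − 99 = 1808 CE.

1808 CE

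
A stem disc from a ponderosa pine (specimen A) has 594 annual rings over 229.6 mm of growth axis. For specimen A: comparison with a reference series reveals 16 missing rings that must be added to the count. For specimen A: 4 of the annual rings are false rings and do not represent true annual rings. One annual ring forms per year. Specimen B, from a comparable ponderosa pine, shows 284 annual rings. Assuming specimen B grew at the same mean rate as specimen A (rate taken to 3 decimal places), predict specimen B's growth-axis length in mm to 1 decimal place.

Specimen A: adjusted count: 594 − 4 + 16 = 606 annual rings.
A: Mean rate = 229.6 mm / 606 years ≈ 0.379 mm/year.
For B, 0.379 mm/year × 284 years = 107.6 mm.

107.6 mm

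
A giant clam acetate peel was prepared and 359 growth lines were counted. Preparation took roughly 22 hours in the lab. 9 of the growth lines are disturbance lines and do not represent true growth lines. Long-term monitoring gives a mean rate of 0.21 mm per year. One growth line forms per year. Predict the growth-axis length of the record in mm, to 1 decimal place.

73.5 mm

Adjusted count: 359 − 9 = 350 growth lines.
350 years at 0.21 mm/year gives 0.21 × 350 = 73.5 mm.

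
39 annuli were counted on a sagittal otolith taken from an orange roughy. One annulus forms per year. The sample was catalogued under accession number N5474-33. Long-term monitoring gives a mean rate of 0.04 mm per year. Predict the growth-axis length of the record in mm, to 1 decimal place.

39 years of growth are recorded.
Predicted length = 0.04 mm/year × 39 years = 1.6 mm.

1.6 mm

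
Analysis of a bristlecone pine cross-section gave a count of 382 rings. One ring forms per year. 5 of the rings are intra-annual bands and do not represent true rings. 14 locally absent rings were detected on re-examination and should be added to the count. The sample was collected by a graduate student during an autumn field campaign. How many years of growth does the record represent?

Adjusted count: 382 − 5 + 14 = 391 rings.
With a one-to-one ring periodicity this is 391 years.

391 years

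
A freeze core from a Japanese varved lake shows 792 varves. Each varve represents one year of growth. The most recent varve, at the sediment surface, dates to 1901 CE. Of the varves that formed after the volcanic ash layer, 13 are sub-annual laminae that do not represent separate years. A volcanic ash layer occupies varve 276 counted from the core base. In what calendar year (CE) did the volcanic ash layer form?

The volcanic ash layer sits at varve 276 from the core base, so 792 − 276 = 516 varves formed after it.
Excluding 13 false varves: 516 − 13 = 503.
The varve at the sediment surface is 1901 CE, so the volcanic ash layer dates to 1901 − 503 = 1398 CE.

1398 CE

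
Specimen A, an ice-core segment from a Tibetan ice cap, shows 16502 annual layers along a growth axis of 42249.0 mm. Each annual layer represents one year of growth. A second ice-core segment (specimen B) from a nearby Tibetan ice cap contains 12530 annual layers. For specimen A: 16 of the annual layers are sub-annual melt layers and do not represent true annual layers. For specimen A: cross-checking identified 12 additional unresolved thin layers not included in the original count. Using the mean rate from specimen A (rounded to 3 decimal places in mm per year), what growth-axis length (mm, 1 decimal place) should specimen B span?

32089.3 mm

Specimen A: after corrections the count is 16502 − 16 + 12 = 16498 annual layers.
A: Mean rate = 42249.0 mm / 16498 years ≈ 2.561 mm per year.
B's length ≈ 2.561 × 12530 = 32089.3 mm.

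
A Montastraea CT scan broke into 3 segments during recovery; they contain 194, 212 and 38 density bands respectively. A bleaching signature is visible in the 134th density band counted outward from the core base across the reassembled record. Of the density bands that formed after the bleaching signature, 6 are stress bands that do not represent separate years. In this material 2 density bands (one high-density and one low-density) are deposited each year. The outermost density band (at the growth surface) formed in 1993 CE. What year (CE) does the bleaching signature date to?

1841 CE

Total density bands = 194 + 212 + 38 = 444.
The bleaching signature sits at density band 134 from the core base, so 444 − 134 = 310 density bands formed after it.
310 − 6 false = 304 true density bands after the bleaching signature.
304 density bands at 2 per year is 304 / 2 = 152 years.
1993 − 152 = 1841 CE.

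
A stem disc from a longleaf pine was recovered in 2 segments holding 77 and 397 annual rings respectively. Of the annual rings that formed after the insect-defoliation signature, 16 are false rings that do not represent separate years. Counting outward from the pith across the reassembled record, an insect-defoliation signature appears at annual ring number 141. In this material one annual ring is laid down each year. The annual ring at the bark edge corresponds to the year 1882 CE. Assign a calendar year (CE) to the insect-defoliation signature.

Total annual rings = 77 + 397 = 474.
474 − 141 = 333 annual rings lie beyond the insect-defoliation signature toward the bark edge.
Removing the 16 false annual rings leaves 333 − 16 = 317 true annual rings beyond the insect-defoliation signature.
Counting back 317 years from 1882 CE places the insect-defoliation signature in 1882 − 317 = 1565 CE.

1565 CE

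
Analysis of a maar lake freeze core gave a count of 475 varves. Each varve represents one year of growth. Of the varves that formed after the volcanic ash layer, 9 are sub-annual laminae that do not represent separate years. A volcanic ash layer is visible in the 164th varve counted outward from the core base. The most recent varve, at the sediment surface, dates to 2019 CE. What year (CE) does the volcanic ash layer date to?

1717 CE

The volcanic ash layer sits at varve 164 from the core base, so 475 − 164 = 311 varves formed after it.
Removing the 9 false varves leaves 311 − 9 = 302 true varves beyond the volcanic ash layer.
The varve at the sediment surface is 2019 CE, so the volcanic ash layer dates to 2019 − 302 = 1717 CE.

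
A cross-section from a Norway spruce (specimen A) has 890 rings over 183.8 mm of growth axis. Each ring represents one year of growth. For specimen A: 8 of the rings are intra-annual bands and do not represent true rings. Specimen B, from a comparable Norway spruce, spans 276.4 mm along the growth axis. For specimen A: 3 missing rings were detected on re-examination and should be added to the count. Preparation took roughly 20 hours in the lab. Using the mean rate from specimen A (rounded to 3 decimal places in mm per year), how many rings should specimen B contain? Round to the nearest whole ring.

1329 rings

Specimen A: correcting the raw count gives 890 − 8 + 3 = 885 true rings.
A: Mean rate = 183.8 mm / 885 years ≈ 0.208 mm/year.
For B, 276.4 / 0.208 = 1328.85 years ≈ 1329 rings.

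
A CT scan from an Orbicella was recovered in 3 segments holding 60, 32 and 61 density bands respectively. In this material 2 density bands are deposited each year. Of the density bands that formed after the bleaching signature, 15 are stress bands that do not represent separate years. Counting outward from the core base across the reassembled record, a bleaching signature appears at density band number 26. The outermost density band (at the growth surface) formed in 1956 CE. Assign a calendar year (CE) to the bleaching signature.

Total density bands = 60 + 32 + 61 = 153.
153 − 26 = 127 density bands lie beyond the bleaching signature toward the growth surface.
Removing the 15 false density bands leaves 127 − 15 = 112 true density bands beyond the bleaching signature.
112 density bands at 2 per year is 112 / 2 = 56 years.
1956 − 56 = 1900 CE.

1900 CE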